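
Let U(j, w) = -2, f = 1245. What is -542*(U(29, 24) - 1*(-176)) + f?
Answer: -93063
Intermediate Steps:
-542*(U(29, 24) - 1*(-176)) + f = -542*(-2 - 1*(-176)) + 1245 = -542*(-2 + 176) + 1245 = -542*174 + 1245 = -94308 + 1245 = -93063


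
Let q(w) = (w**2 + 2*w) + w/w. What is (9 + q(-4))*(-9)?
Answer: -162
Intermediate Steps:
q(w) = 1 + w**2 + 2*w (q(w) = (w**2 + 2*w) + 1 = 1 + w**2 + 2*w)
(9 + q(-4))*(-9) = (9 + (1 + (-4)**2 + 2*(-4)))*(-9) = (9 + (1 + 16 - 8))*(-9) = (9 + 9)*(-9) = 18*(-9) = -162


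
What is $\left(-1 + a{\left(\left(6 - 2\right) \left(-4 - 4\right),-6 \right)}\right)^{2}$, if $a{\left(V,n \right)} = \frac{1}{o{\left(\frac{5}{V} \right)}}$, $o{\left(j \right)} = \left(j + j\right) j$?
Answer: $\frac{237169}{625} \approx 379.47$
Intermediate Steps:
$o{\left(j \right)} = 2 j^{2}$ ($o{\left(j \right)} = 2 j j = 2 j^{2}$)
$a{\left(V,n \right)} = \frac{V^{2}}{50}$ ($a{\left(V,n \right)} = \frac{1}{2 \left(\frac{5}{V}\right)^{2}} = \frac{1}{2 \frac{25}{V^{2}}} = \frac{1}{50 \frac{1}{V^{2}}} = \frac{V^{2}}{50}$)
$\left(-1 + a{\left(\left(6 - 2\right) \left(-4 - 4\right),-6 \right)}\right)^{2} = \left(-1 + \frac{\left(\left(6 - 2\right) \left(-4 - 4\right)\right)^{2}}{50}\right)^{2} = \left(-1 + \frac{\left(4 \left(-8\right)\right)^{2}}{50}\right)^{2} = \left(-1 + \frac{\left(-32\right)^{2}}{50}\right)^{2} = \left(-1 + \frac{1}{50} \cdot 1024\right)^{2} = \left(-1 + \frac{512}{25}\right)^{2} = \left(\frac{487}{25}\right)^{2} = \frac{237169}{625}$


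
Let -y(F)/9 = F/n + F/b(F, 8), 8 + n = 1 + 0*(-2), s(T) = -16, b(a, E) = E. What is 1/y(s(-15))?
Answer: -7/18 ≈ -0.38889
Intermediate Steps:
n = -7 (n = -8 + (1 + 0*(-2)) = -8 + (1 + 0) = -8 + 1 = -7)
y(F) = 9*F/56 (y(F) = -9*(F/(-7) + F/8) = -9*(F*(-⅐) + F*(⅛)) = -9*(-F/7 + F/8) = -(-9)*F/56 = 9*F/56)
1/y(s(-15)) = 1/((9/56)*(-16)) = 1/(-18/7) = -7/18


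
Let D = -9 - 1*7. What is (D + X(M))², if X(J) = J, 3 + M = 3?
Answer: 256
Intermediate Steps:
M = 0 (M = -3 + 3 = 0)
D = -16 (D = -9 - 7 = -16)
(D + X(M))² = (-16 + 0)² = (-16)² = 256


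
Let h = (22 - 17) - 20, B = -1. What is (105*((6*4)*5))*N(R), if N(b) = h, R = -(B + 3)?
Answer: -189000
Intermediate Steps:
h = -15 (h = 5 - 20 = -15)
R = -2 (R = -(-1 + 3) = -1*2 = -2)
N(b) = -15
(105*((6*4)*5))*N(R) = (105*((6*4)*5))*(-15) = (105*(24*5))*(-15) = (105*120)*(-15) = 12600*(-15) = -189000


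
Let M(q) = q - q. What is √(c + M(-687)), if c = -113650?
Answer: 5*I*√4546 ≈ 337.12*I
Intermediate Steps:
M(q) = 0
√(c + M(-687)) = √(-113650 + 0) = √(-113650) = 5*I*√4546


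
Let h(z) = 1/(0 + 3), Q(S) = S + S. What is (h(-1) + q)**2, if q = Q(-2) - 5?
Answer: 676/9 ≈ 75.111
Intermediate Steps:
Q(S) = 2*S
q = -9 (q = 2*(-2) - 5 = -4 - 5 = -9)
h(z) = 1/3
(h(-1) + q)**2 = (1/3 - 9)**2 = (-26/3)**2 = 676/9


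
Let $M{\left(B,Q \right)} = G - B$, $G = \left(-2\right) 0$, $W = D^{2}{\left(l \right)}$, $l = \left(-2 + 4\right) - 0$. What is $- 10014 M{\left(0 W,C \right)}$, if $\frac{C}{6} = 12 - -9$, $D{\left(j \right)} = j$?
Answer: $0$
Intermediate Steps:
$l = 2$ ($l = 2 + 0 = 2$)
$W = 4$ ($W = 2^{2} = 4$)
$C = 126$ ($C = 6 \left(12 - -9\right) = 6 \left(12 + 9\right) = 6 \cdot 21 = 126$)
$G = 0$
$M{\left(B,Q \right)} = - B$ ($M{\left(B,Q \right)} = 0 - B = - B$)
$- 10014 M{\left(0 W,C \right)} = - 10014 \left(- 0 \cdot 4\right) = - 10014 \left(\left(-1\right) 0\right) = \left(-10014\right) 0 = 0$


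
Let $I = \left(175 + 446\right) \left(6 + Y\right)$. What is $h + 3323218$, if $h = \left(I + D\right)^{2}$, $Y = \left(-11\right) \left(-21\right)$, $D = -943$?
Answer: $21387705974$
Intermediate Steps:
$Y = 231$
$I = 147177$ ($I = \left(175 + 446\right) \left(6 + 231\right) = 621 \cdot 237 = 147177$)
$h = 21384382756$ ($h = \left(147177 - 943\right)^{2} = 146234^{2} = 21384382756$)
$h + 3323218 = 21384382756 + 3323218 = 21387705974$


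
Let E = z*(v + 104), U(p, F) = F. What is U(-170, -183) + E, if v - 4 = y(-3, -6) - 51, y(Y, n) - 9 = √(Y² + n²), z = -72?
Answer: -4935 - 216*√5 ≈ -5418.0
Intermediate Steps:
y(Y, n) = 9 + √(Y² + n²)
v = -38 + 3*√5 (v = 4 + ((9 + √((-3)² + (-6)²)) - 51) = 4 + ((9 + √(9 + 36)) - 51) = 4 + ((9 + √45) - 51) = 4 + ((9 + 3*√5) - 51) = 4 + (-42 + 3*√5) = -38 + 3*√5 ≈ -31.292)
E = -4752 - 216*√5 (E = -72*((-38 + 3*√5) + 104) = -72*(66 + 3*√5) = -4752 - 216*√5 ≈ -5235.0)
U(-170, -183) + E = -183 + (-4752 - 216*√5) = -4935 - 216*√5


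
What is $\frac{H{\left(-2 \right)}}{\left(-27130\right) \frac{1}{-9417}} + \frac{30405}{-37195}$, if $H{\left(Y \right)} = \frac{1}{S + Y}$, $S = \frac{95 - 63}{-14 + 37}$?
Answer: $- \frac{3920905869}{2825480980} \approx -1.3877$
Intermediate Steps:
$S = \frac{32}{23} \approx 1.3913$
$H{\left(Y \right)} = \frac{1}{\frac{32}{23} + Y}$
$\frac{H{\left(-2 \right)}}{\left(-27130\right) \frac{1}{-9417}} + \frac{30405}{-37195} = \frac{23 \frac{1}{32 + 23 \left(-2\right)}}{\left(-27130\right) \frac{1}{-9417}} + \frac{30405}{-37195} = \frac{23 \frac{1}{32 - 46}}{\left(-27130\right) \left(- \frac{1}{9417}\right)} + 30405 \left(- \frac{1}{37195}\right) = \frac{23 \frac{1}{-14}}{\frac{27130}{9417}} - \frac{6081}{7439} = 23 \left(- \frac{1}{14}\right) \frac{9417}{27130} - \frac{6081}{7439} = \left(- \frac{23}{14}\right) \frac{9417}{27130} - \frac{6081}{7439} = - \frac{216591}{379820} - \frac{6081}{7439} = - \frac{3920905869}{2825480980}$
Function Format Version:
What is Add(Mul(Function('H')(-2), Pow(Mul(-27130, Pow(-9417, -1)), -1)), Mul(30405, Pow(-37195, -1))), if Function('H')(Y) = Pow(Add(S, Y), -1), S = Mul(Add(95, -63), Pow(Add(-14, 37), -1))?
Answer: Rational(-3920905869, 2825480980) ≈ -1.3877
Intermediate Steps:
S = Rational(32, 23) (S = Mul(32, Pow(23, -1)) = Mul(32, Rational(1, 23)) = Rational(32, 23) ≈ 1.3913)
Function('H')(Y) = Pow(Add(Rational(32, 23), Y), -1)
Add(Mul(Function('H')(-2), Pow(Mul(-27130, Pow(-9417, -1)), -1)), Mul(30405, Pow(-37195, -1))) = Add(Mul(Mul(23, Pow(Add(32, Mul(23, -2)), -1)), Pow(Mul(-27130, Pow(-9417, -1)), -1)), Mul(30405, Pow(-37195, -1))) = Add(Mul(Mul(23, Pow(Add(32, -46), -1)), Pow(Mul(-27130, Rational(-1, 9417)), -1)), Mul(30405, Rational(-1, 37195))) = Add(Mul(Mul(23, Pow(-14, -1)), Pow(Rational(27130, 9417), -1)), Rational(-6081, 7439)) = Add(Mul(Mul(23, Rational(-1, 14)), Rational(9417, 27130)), Rational(-6081, 7439)) = Add(Mul(Rational(-23, 14), Rational(9417, 27130)), Rational(-6081, 7439)) = Add(Rational(-216591, 379820), Rational(-6081, 7439)) = Rational(-3920905869, 2825480980)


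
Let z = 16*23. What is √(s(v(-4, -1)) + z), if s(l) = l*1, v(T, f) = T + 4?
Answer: 4*√23 ≈ 19.183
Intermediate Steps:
v(T, f) = 4 + T
s(l) = l
z = 368
√(s(v(-4, -1)) + z) = √((4 - 4) + 368) = √(0 + 368) = √368 = 4*√23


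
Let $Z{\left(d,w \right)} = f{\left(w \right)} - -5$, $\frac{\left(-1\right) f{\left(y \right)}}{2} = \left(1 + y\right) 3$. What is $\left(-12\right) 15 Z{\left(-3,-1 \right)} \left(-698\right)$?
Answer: $628200$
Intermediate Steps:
$f{\left(y \right)} = -6 - 6 y$ ($f{\left(y \right)} = - 2 \left(1 + y\right) 3 = - 2 \left(3 + 3 y\right) = -6 - 6 y$)
$Z{\left(d,w \right)} = -1 - 6 w$ ($Z{\left(d,w \right)} = \left(-6 - 6 w\right) - -5 = \left(-6 - 6 w\right) + 5 = -1 - 6 w$)
$\left(-12\right) 15 Z{\left(-3,-1 \right)} \left(-698\right) = \left(-12\right) 15 \left(-1 - -6\right) \left(-698\right) = - 180 \left(-1 + 6\right) \left(-698\right) = \left(-180\right) 5 \left(-698\right) = \left(-900\right) \left(-698\right) = 628200$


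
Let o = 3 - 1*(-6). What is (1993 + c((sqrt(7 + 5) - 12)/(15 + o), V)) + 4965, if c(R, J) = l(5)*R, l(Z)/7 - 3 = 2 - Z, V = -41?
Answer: 6958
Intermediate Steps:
o = 9 (o = 3 + 6 = 9)
l(Z) = 35 - 7*Z (l(Z) = 21 + 7*(2 - Z) = 21 + (14 - 7*Z) = 35 - 7*Z)
c(R, J) = 0 (c(R, J) = (35 - 7*5)*R = (35 - 35)*R = 0*R = 0)
(1993 + c((sqrt(7 + 5) - 12)/(15 + o), V)) + 4965 = (1993 + 0) + 4965 = 1993 + 4965 = 6958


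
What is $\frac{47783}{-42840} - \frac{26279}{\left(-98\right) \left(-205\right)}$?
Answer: $- \frac{29796469}{12295080} \approx -2.4234$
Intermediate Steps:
$\frac{47783}{-42840} - \frac{26279}{\left(-98\right) \left(-205\right)} = 47783 \left(- \frac{1}{42840}\right) - \frac{26279}{20090} = - \frac{47783}{42840} - \frac{26279}{20090} = - \frac{29796469}{12295080}$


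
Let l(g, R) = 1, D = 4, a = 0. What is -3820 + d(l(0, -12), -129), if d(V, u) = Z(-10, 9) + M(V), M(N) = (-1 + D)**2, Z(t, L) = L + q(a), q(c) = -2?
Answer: -3804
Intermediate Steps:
Z(t, L) = -2 + L (Z(t, L) = L - 2 = -2 + L)
M(N) = 9 (M(N) = (-1 + 4)**2 = 3**2 = 9)
d(V, u) = 16 (d(V, u) = (-2 + 9) + 9 = 7 + 9 = 16)
-3820 + d(l(0, -12), -129) = -3820 + 16 = -3804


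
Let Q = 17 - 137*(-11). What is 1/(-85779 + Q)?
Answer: -1/84255 ≈ -1.1869e-5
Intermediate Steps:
Q = 1524 (Q = 17 + 1507 = 1524)
1/(-85779 + Q) = 1/(-85779 + 1524) = 1/(-84255) = -1/84255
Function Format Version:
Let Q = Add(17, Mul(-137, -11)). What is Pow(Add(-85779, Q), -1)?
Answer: Rational(-1, 84255) ≈ -1.1869e-5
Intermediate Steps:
Q = 1524 (Q = Add(17, 1507) = 1524)
Pow(Add(-85779, Q), -1) = Pow(Add(-85779, 1524), -1) = Pow(-84255, -1) = Rational(-1, 84255)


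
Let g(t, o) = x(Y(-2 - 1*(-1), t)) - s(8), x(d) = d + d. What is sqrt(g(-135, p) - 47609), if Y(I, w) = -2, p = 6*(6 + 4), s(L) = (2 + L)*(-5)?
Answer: I*sqrt(47563) ≈ 218.09*I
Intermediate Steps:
s(L) = -10 - 5*L
p = 60 (p = 6*10 = 60)
x(d) = 2*d
g(t, o) = 46 (g(t, o) = 2*(-2) - (-10 - 5*8) = -4 - (-10 - 40) = -4 - 1*(-50) = -4 + 50 = 46)
sqrt(g(-135, p) - 47609) = sqrt(46 - 47609) = sqrt(-47563) = I*sqrt(47563)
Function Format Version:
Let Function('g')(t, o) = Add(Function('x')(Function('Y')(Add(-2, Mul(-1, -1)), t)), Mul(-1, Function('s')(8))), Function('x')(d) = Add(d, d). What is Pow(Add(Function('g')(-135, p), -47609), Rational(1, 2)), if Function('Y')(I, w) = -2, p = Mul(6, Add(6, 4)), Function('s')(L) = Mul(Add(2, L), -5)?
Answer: Mul(I, Pow(47563, Rational(1, 2))) ≈ Mul(218.09, I)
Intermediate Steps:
Function('s')(L) = Add(-10, Mul(-5, L))
p = 60 (p = Mul(6, 10) = 60)
Function('x')(d) = Mul(2, d)
Function('g')(t, o) = 46 (Function('g')(t, o) = Add(Mul(2, -2), Mul(-1, Add(-10, Mul(-5, 8)))) = Add(-4, Mul(-1, Add(-10, -40))) = Add(-4, Mul(-1, -50)) = Add(-4, 50) = 46)
Pow(Add(Function('g')(-135, p), -47609), Rational(1, 2)) = Pow(Add(46, -47609), Rational(1, 2)) = Pow(-47563, Rational(1, 2)) = Mul(I, Pow(47563, Rational(1, 2)))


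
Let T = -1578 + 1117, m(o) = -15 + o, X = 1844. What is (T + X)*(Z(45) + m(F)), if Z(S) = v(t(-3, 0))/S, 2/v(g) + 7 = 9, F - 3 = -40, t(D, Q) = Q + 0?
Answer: -1078279/15 ≈ -71885.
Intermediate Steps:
t(D, Q) = Q
F = -37 (F = 3 - 40 = -37)
v(g) = 1 (v(g) = 2/(-7 + 9) = 2/2 = 2*(1/2) = 1)
T = -461
Z(S) = 1/S
(T + X)*(Z(45) + m(F)) = (-461 + 1844)*(1/45 + (-15 - 37)) = 1383*(1/45 - 52) = 1383*(-2339/45) = -1078279/15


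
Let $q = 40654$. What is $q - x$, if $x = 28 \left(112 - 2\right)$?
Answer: $37574$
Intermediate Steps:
$x = 3080$ ($x = 28 \cdot 110 = 3080$)
$q - x = 40654 - 3080 = 37574$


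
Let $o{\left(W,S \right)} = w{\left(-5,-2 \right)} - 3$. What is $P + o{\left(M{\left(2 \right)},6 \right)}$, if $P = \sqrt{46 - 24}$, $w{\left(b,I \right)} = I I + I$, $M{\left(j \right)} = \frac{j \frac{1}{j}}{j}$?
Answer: $-1 + \sqrt{22} \approx 3.6904$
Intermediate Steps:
$M{\left(j \right)} = \frac{1}{j}$ ($M{\left(j \right)} = 1 \frac{1}{j} = \frac{1}{j}$)
$w{\left(b,I \right)} = I + I^{2}$ ($w{\left(b,I \right)} = I^{2} + I = I + I^{2}$)
$o{\left(W,S \right)} = -1$ ($o{\left(W,S \right)} = - 2 \left(1 - 2\right) - 3 = \left(-2\right) \left(-1\right) - 3 = 2 - 3 = -1$)
$P = \sqrt{22} \approx 4.6904$
$P + o{\left(M{\left(2 \right)},6 \right)} = \sqrt{22} - 1 = -1 + \sqrt{22}$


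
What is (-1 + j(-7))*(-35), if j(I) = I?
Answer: 280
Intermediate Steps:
(-1 + j(-7))*(-35) = (-1 - 7)*(-35) = -8*(-35) = 280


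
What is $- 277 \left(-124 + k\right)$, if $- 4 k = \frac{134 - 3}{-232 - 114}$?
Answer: $\frac{47501345}{1384} \approx 34322.0$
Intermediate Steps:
$k = \frac{131}{1384}$ ($k = - \frac{\left(134 - 3\right) \frac{1}{-232 - 114}}{4} = - \frac{\left(134 + \left(-119 + 116\right)\right) \frac{1}{-346}}{4} = - \frac{\left(134 - 3\right) \left(- \frac{1}{346}\right)}{4} = - \frac{131 \left(- \frac{1}{346}\right)}{4} = \left(- \frac{1}{4}\right) \left(- \frac{131}{346}\right) = \frac{131}{1384} \approx 0.094653$)
$- 277 \left(-124 + k\right) = - 277 \left(-124 + \frac{131}{1384}\right) = \left(-277\right) \left(- \frac{171485}{1384}\right) = \frac{47501345}{1384}$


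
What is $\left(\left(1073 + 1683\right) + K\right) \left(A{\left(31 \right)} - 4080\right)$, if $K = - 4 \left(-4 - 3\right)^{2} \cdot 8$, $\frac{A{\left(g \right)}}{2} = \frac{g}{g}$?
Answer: $-4844664$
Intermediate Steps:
$A{\left(g \right)} = 2$ ($A{\left(g \right)} = 2 \frac{g}{g} = 2 \cdot 1 = 2$)
$K = -1568$ ($K = - 4 \left(-7\right)^{2} \cdot 8 = \left(-4\right) 49 \cdot 8 = \left(-196\right) 8 = -1568$)
$\left(\left(1073 + 1683\right) + K\right) \left(A{\left(31 \right)} - 4080\right) = \left(\left(1073 + 1683\right) - 1568\right) \left(2 - 4080\right) = \left(2756 - 1568\right) \left(-4078\right) = 1188 \left(-4078\right) = -4844664$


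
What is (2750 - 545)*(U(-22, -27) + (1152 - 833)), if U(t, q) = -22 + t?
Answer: 606375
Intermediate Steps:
(2750 - 545)*(U(-22, -27) + (1152 - 833)) = (2750 - 545)*((-22 - 22) + (1152 - 833)) = 2205*(-44 + 319) = 2205*275 = 606375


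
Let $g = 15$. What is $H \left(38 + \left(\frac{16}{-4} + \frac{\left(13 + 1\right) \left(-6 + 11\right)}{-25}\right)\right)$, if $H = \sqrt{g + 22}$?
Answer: $\frac{156 \sqrt{37}}{5} \approx 189.78$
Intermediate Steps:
$H = \sqrt{37}$ ($H = \sqrt{15 + 22} = \sqrt{37} \approx 6.0828$)
$H \left(38 + \left(\frac{16}{-4} + \frac{\left(13 + 1\right) \left(-6 + 11\right)}{-25}\right)\right) = \sqrt{37} \left(38 + \left(\frac{16}{-4} + \frac{\left(13 + 1\right) \left(-6 + 11\right)}{-25}\right)\right) = \sqrt{37} \left(38 + \left(16 \left(- \frac{1}{4}\right) + 14 \cdot 5 \left(- \frac{1}{25}\right)\right)\right) = \sqrt{37} \left(38 + \left(-4 + 70 \left(- \frac{1}{25}\right)\right)\right) = \sqrt{37} \left(38 - \frac{34}{5}\right) = \sqrt{37} \cdot \frac{156}{5} = \frac{156 \sqrt{37}}{5}$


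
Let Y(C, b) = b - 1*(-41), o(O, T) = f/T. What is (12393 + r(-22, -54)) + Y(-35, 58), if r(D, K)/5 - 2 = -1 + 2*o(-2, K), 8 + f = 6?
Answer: 337429/27 ≈ 12497.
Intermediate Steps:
f = -2 (f = -8 + 6 = -2)
o(O, T) = -2/T
Y(C, b) = 41 + b (Y(C, b) = b + 41 = 41 + b)
r(D, K) = 5 - 20/K (r(D, K) = 10 + 5*(-1 + 2*(-2/K)) = 10 + 5*(-1 - 4/K) = 10 + (-5 - 20/K) = 5 - 20/K)
(12393 + r(-22, -54)) + Y(-35, 58) = (12393 + (5 - 20/(-54))) + (41 + 58) = (12393 + (5 - 20*(-1/54))) + 99 = (12393 + (5 + 10/27)) + 99 = (12393 + 145/27) + 99 = 334756/27 + 99 = 337429/27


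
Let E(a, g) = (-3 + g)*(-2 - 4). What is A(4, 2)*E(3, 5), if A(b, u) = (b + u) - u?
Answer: -48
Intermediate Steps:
E(a, g) = 18 - 6*g (E(a, g) = (-3 + g)*(-6) = 18 - 6*g)
A(b, u) = b
A(4, 2)*E(3, 5) = 4*(18 - 6*5) = 4*(18 - 30) = 4*(-12) = -48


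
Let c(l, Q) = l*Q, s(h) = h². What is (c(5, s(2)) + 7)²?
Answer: 729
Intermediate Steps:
c(l, Q) = Q*l
(c(5, s(2)) + 7)² = (2²*5 + 7)² = (4*5 + 7)² = (20 + 7)² = 27² = 729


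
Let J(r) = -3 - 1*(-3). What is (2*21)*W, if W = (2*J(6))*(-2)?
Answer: 0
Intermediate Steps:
J(r) = 0 (J(r) = -3 + 3 = 0)
W = 0 (W = (2*0)*(-2) = 0*(-2) = 0)
(2*21)*W = (2*21)*0 = 42*0 = 0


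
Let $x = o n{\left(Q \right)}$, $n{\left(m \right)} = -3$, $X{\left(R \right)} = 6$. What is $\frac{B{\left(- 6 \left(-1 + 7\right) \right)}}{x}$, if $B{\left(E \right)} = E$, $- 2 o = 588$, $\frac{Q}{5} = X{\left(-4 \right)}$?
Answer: $- \frac{2}{49} \approx -0.040816$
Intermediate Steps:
$Q = 30$ ($Q = 5 \cdot 6 = 30$)
$o = -294$ ($o = \left(- \frac{1}{2}\right) 588 = -294$)
$x = 882$ ($x = \left(-294\right) \left(-3\right) = 882$)
$\frac{B{\left(- 6 \left(-1 + 7\right) \right)}}{x} = \frac{\left(-6\right) \left(-1 + 7\right)}{882} = \left(-6\right) 6 \cdot \frac{1}{882} = \left(-36\right) \frac{1}{882} = - \frac{2}{49}$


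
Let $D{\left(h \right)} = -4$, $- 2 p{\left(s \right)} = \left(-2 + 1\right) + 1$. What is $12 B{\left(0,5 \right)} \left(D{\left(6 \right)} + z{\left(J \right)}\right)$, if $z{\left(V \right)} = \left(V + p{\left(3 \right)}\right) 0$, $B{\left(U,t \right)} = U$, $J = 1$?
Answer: $0$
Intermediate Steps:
$p{\left(s \right)} = 0$ ($p{\left(s \right)} = - \frac{\left(-2 + 1\right) + 1}{2} = - \frac{-1 + 1}{2} = \left(- \frac{1}{2}\right) 0 = 0$)
$z{\left(V \right)} = 0$ ($z{\left(V \right)} = \left(V + 0\right) 0 = V 0 = 0$)
$12 B{\left(0,5 \right)} \left(D{\left(6 \right)} + z{\left(J \right)}\right) = 12 \cdot 0 \left(-4 + 0\right) = 12 \cdot 0 \left(-4\right) = 12 \cdot 0 = 0$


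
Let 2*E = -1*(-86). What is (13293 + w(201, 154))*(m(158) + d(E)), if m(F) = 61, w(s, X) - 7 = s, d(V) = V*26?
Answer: 15917679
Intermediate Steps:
E = 43 (E = (-1*(-86))/2 = (½)*86 = 43)
d(V) = 26*V
w(s, X) = 7 + s
(13293 + w(201, 154))*(m(158) + d(E)) = (13293 + (7 + 201))*(61 + 26*43) = (13293 + 208)*(61 + 1118) = 13501*1179 = 15917679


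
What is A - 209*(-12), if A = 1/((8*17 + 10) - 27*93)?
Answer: 5931419/2365 ≈ 2508.0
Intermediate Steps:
A = -1/2365 (A = 1/((136 + 10) - 2511) = 1/(146 - 2511) = 1/(-2365) = -1/2365 ≈ -0.00042283)
A - 209*(-12) = -1/2365 - 209*(-12) = -1/2365 - 1*(-2508) = -1/2365 + 2508 = 5931419/2365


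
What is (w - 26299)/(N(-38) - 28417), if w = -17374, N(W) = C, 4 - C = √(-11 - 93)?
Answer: 1240880949/807298673 - 87346*I*√26/807298673 ≈ 1.5371 - 0.00055169*I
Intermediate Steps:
C = 4 - 2*I*√26 (C = 4 - √(-11 - 93) = 4 - √(-104) = 4 - 2*I*√26 ≈ 4.0 - 10.198*I)
N(W) = 4 - 2*I*√26
(w - 26299)/(N(-38) - 28417) = (-17374 - 26299)/((4 - 2*I*√26) - 28417) = -43673/(-28413 - 2*I*√26)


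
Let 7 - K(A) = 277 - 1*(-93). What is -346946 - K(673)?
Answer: -346583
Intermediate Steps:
K(A) = -363 (K(A) = 7 - (277 - 1*(-93)) = 7 - (277 + 93) = 7 - 1*370 = 7 - 370 = -363)
-346946 - K(673) = -346946 - 1*(-363) = -346946 + 363 = -346583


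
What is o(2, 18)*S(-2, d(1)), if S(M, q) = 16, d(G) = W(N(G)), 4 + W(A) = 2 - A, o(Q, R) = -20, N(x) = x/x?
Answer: -320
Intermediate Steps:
N(x) = 1
W(A) = -2 - A (W(A) = -4 + (2 - A) = -2 - A)
d(G) = -3 (d(G) = -2 - 1*1 = -2 - 1 = -3)
o(2, 18)*S(-2, d(1)) = -20*16 = -320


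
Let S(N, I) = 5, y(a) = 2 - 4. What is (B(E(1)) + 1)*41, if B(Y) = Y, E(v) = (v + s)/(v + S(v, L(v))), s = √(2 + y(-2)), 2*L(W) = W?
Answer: 287/6 ≈ 47.833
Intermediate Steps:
L(W) = W/2
y(a) = -2
s = 0 (s = √(2 - 2) = √0 = 0)
E(v) = v/(5 + v) (E(v) = (v + 0)/(v + 5) = v/(5 + v))
(B(E(1)) + 1)*41 = (1/(5 + 1) + 1)*41 = (1/6 + 1)*41 = (1*(⅙) + 1)*41 = (⅙ + 1)*41 = (7/6)*41 = 287/6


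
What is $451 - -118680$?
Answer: $119131$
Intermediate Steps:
$451 - -118680 = 451 + 118680 = 119131$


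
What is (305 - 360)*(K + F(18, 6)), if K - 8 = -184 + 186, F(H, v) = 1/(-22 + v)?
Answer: -8745/16 ≈ -546.56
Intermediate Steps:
K = 10 (K = 8 + (-184 + 186) = 8 + 2 = 10)
(305 - 360)*(K + F(18, 6)) = (305 - 360)*(10 + 1/(-22 + 6)) = -55*(10 + 1/(-16)) = -55*(10 - 1/16) = -55*159/16 = -8745/16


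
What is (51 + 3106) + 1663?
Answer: 4820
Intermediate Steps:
(51 + 3106) + 1663 = 3157 + 1663 = 4820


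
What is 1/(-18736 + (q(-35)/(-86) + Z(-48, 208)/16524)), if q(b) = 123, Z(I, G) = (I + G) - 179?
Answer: -710532/13313544595 ≈ -5.3369e-5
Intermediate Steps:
Z(I, G) = -179 + G + I (Z(I, G) = (G + I) - 179 = -179 + G + I)
1/(-18736 + (q(-35)/(-86) + Z(-48, 208)/16524)) = 1/(-18736 + (123/(-86) + (-179 + 208 - 48)/16524)) = 1/(-18736 + (123*(-1/86) - 19*1/16524)) = 1/(-18736 + (-123/86 - 19/16524)) = 1/(-18736 - 1017043/710532) = 1/(-13313544595/710532) = -710532/13313544595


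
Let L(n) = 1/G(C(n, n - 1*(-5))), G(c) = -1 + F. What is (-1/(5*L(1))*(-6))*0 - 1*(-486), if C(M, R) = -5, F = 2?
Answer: 486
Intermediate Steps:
G(c) = 1 (G(c) = -1 + 2 = 1)
L(n) = 1 (L(n) = 1/1 = 1)
(-1/(5*L(1))*(-6))*0 - 1*(-486) = (-1/(5*1)*(-6))*0 - 1*(-486) = (-1/5*(-6))*0 + 486 = (-1*⅕*(-6))*0 + 486 = -⅕*(-6)*0 + 486 = (6/5)*0 + 486 = 0 + 486 = 486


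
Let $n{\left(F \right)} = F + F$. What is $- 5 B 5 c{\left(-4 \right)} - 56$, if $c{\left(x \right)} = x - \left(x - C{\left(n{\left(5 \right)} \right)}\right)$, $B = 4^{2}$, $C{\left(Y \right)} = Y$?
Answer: $-4056$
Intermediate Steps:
$n{\left(F \right)} = 2 F$
$B = 16$
$c{\left(x \right)} = 10$ ($c{\left(x \right)} = x - \left(-10 + x\right) = 10$)
$- 5 B 5 c{\left(-4 \right)} - 56 = \left(-5\right) 16 \cdot 5 \cdot 10 - 56 = \left(-80\right) 5 \cdot 10 - 56 = \left(-400\right) 10 - 56 = -4000 - 56 = -4056$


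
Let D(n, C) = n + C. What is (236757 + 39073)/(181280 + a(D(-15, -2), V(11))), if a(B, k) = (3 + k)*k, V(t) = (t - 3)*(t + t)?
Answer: 137915/106392 ≈ 1.2963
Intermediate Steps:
V(t) = 2*t*(-3 + t) (V(t) = (-3 + t)*(2*t) = 2*t*(-3 + t))
D(n, C) = C + n
a(B, k) = k*(3 + k)
(236757 + 39073)/(181280 + a(D(-15, -2), V(11))) = (236757 + 39073)/(181280 + (2*11*(-3 + 11))*(3 + 2*11*(-3 + 11))) = 275830/(181280 + (2*11*8)*(3 + 2*11*8)) = 275830/(181280 + 176*(3 + 176)) = 275830/(181280 + 176*179) = 275830/(181280 + 31504) = 275830/212784 = 275830*(1/212784) = 137915/106392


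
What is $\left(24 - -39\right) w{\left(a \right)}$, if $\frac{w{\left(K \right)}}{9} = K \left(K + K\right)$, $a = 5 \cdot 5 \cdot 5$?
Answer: $17718750$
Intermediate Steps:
$a = 125$ ($a = 25 \cdot 5 = 125$)
$w{\left(K \right)} = 18 K^{2}$ ($w{\left(K \right)} = 9 K \left(K + K\right) = 9 K 2 K = 9 \cdot 2 K^{2} = 18 K^{2}$)
$\left(24 - -39\right) w{\left(a \right)} = \left(24 - -39\right) 18 \cdot 125^{2} = \left(24 + 39\right) 18 \cdot 15625 = 63 \cdot 281250 = 17718750$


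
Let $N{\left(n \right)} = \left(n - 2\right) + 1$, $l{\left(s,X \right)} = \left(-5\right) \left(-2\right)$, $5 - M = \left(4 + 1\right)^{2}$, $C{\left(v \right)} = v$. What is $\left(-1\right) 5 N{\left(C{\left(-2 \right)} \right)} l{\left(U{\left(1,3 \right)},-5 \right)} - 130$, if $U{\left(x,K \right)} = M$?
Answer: $20$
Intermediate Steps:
$M = -20$ ($M = 5 - \left(4 + 1\right)^{2} = 5 - 5^{2} = 5 - 25 = -20$)
$U{\left(x,K \right)} = -20$
$l{\left(s,X \right)} = 10$
$N{\left(n \right)} = -1 + n$ ($N{\left(n \right)} = \left(-2 + n\right) + 1 = -1 + n$)
$\left(-1\right) 5 N{\left(C{\left(-2 \right)} \right)} l{\left(U{\left(1,3 \right)},-5 \right)} - 130 = \left(-1\right) 5 \left(-1 - 2\right) 10 - 130 = \left(-5\right) \left(-3\right) 10 - 130 = 15 \cdot 10 - 130 = 150 - 130 = 20$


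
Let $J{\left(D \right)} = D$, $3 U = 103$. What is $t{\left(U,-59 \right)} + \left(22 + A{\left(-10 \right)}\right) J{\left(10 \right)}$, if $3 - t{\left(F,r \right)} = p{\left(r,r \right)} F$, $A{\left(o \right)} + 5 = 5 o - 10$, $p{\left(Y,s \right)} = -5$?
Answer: $- \frac{766}{3} \approx -255.33$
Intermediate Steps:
$U = \frac{103}{3}$ ($U = \frac{1}{3} \cdot 103 = \frac{103}{3} \approx 34.333$)
$A{\left(o \right)} = -15 + 5 o$ ($A{\left(o \right)} = -5 + \left(5 o - 10\right) = -5 + \left(-10 + 5 o\right) = -15 + 5 o$)
$t{\left(F,r \right)} = 3 + 5 F$ ($t{\left(F,r \right)} = 3 - - 5 F = 3 + 5 F$)
$t{\left(U,-59 \right)} + \left(22 + A{\left(-10 \right)}\right) J{\left(10 \right)} = \left(3 + 5 \cdot \frac{103}{3}\right) + \left(22 + \left(-15 + 5 \left(-10\right)\right)\right) 10 = \left(3 + \frac{515}{3}\right) + \left(22 - 65\right) 10 = \frac{524}{3} + \left(22 - 65\right) 10 = \frac{524}{3} - 430 = - \frac{766}{3}$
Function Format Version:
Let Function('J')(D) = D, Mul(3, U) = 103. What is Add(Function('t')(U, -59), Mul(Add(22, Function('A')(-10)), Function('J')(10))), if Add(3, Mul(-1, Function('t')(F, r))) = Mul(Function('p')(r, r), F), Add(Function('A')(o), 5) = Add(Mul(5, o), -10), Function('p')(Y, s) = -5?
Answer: Rational(-766, 3) ≈ -255.33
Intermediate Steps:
U = Rational(103, 3) (U = Mul(Rational(1, 3), 103) = Rational(103, 3) ≈ 34.333)
Function('A')(o) = Add(-15, Mul(5, o)) (Function('A')(o) = Add(-5, Add(Mul(5, o), -10)) = Add(-5, Add(-10, Mul(5, o))) = Add(-15, Mul(5, o)))
Function('t')(F, r) = Add(3, Mul(5, F)) (Function('t')(F, r) = Add(3, Mul(-1, Mul(-5, F))) = Add(3, Mul(5, F)))
Add(Function('t')(U, -59), Mul(Add(22, Function('A')(-10)), Function('J')(10))) = Add(Add(3, Mul(5, Rational(103, 3))), Mul(Add(22, Add(-15, Mul(5, -10))), 10)) = Add(Add(3, Rational(515, 3)), Mul(Add(22, Add(-15, -50)), 10)) = Add(Rational(524, 3), Mul(Add(22, -65), 10)) = Add(Rational(524, 3), Mul(-43, 10)) = Add(Rational(524, 3), -430) = Rational(-766, 3)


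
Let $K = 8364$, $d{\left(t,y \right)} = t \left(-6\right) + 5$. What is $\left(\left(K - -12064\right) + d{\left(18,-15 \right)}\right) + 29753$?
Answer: $50078$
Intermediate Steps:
$d{\left(t,y \right)} = 5 - 6 t$ ($d{\left(t,y \right)} = - 6 t + 5 = 5 - 6 t$)
$\left(\left(K - -12064\right) + d{\left(18,-15 \right)}\right) + 29753 = \left(\left(8364 - -12064\right) + \left(5 - 108\right)\right) + 29753 = \left(\left(8364 + 12064\right) + \left(5 - 108\right)\right) + 29753 = \left(20428 - 103\right) + 29753 = 20325 + 29753 = 50078$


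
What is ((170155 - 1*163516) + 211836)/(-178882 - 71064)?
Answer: -218475/249946 ≈ -0.87409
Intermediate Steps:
((170155 - 1*163516) + 211836)/(-178882 - 71064) = ((170155 - 163516) + 211836)/(-249946) = (6639 + 211836)*(-1/249946) = 218475*(-1/249946) = -218475/249946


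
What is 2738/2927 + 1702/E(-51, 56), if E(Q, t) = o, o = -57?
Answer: -4825688/166839 ≈ -28.924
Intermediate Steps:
E(Q, t) = -57
2738/2927 + 1702/E(-51, 56) = 2738/2927 + 1702/(-57) = 2738*(1/2927) + 1702*(-1/57) = 2738/2927 - 1702/57 = -4825688/166839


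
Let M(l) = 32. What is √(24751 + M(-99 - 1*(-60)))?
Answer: √24783 ≈ 157.43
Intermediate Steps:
√(24751 + M(-99 - 1*(-60))) = √(24751 + 32) = √24783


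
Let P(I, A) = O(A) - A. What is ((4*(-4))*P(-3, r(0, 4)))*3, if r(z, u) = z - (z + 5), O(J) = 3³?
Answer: -1536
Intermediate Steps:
O(J) = 27
r(z, u) = -5 (r(z, u) = z - (5 + z) = z + (-5 - z) = -5)
P(I, A) = 27 - A
((4*(-4))*P(-3, r(0, 4)))*3 = ((4*(-4))*(27 - 1*(-5)))*3 = -16*(27 + 5)*3 = -16*32*3 = -512*3 = -1536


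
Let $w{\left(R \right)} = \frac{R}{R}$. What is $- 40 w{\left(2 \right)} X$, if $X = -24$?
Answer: $960$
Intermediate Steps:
$w{\left(R \right)} = 1$
$- 40 w{\left(2 \right)} X = - 40 \cdot 1 \left(-24\right) = \left(-40\right) \left(-24\right) = 960$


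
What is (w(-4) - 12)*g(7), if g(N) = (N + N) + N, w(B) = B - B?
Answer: -252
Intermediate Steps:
w(B) = 0
g(N) = 3*N (g(N) = 2*N + N = 3*N)
(w(-4) - 12)*g(7) = (0 - 12)*(3*7) = -12*21 = -252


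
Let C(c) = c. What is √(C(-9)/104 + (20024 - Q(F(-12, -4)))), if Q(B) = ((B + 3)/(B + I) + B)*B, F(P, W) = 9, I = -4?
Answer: √1346680790/260 ≈ 141.14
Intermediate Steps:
Q(B) = B*(B + (3 + B)/(-4 + B)) (Q(B) = ((B + 3)/(B - 4) + B)*B = ((3 + B)/(-4 + B) + B)*B = (B + (3 + B)/(-4 + B))*B = B*(B + (3 + B)/(-4 + B)))
√(C(-9)/104 + (20024 - Q(F(-12, -4)))) = √(-9/104 + (20024 - 9*(3 + 9² - 3*9)/(-4 + 9))) = √(-9*1/104 + (20024 - 9*(3 + 81 - 27)/5)) = √(-9/104 + (20024 - 9*57/5)) = √(-9/104 + (20024 - 1*513/5)) = √(-9/104 + (20024 - 513/5)) = √(-9/104 + 99607/5) = √(10359083/520) = √1346680790/260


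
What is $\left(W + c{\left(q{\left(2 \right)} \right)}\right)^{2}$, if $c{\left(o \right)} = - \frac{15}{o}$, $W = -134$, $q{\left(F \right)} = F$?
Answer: $\frac{80089}{4} \approx 20022.0$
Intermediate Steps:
$\left(W + c{\left(q{\left(2 \right)} \right)}\right)^{2} = \left(-134 - \frac{15}{2}\right)^{2} = \left(- \frac{283}{2}\right)^{2} = \frac{80089}{4}$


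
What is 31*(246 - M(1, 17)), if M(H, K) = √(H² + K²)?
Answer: 7626 - 31*√290 ≈ 7098.1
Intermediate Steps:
31*(246 - M(1, 17)) = 31*(246 - √(1² + 17²)) = 31*(246 - √(1 + 289)) = 31*(246 - √290) = 7626 - 31*√290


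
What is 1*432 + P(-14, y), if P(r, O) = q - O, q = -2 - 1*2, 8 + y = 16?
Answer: 420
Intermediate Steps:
y = 8 (y = -8 + 16 = 8)
q = -4 (q = -2 - 2 = -4)
P(r, O) = -4 - O
1*432 + P(-14, y) = 1*432 + (-4 - 1*8) = 432 + (-4 - 8) = 432 - 12 = 420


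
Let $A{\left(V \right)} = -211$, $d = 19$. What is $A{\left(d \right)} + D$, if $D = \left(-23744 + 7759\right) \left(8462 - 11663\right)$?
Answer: $51167774$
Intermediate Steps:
$D = 51167985$ ($D = \left(-15985\right) \left(-3201\right) = 51167985$)
$A{\left(d \right)} + D = -211 + 51167985 = 51167774$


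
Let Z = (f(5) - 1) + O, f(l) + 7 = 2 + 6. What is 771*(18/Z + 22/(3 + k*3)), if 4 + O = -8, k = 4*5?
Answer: -37265/42 ≈ -887.26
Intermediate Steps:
f(l) = 1 (f(l) = -7 + (2 + 6) = -7 + 8 = 1)
k = 20
O = -12 (O = -4 - 8 = -12)
Z = -12 (Z = (1 - 1) - 12 = 0 - 12 = -12)
771*(18/Z + 22/(3 + k*3)) = 771*(18/(-12) + 22/(3 + 20*3)) = 771*(18*(-1/12) + 22/(3 + 60)) = 771*(-3/2 + 22/63) = 771*(-145/126) = -37265/42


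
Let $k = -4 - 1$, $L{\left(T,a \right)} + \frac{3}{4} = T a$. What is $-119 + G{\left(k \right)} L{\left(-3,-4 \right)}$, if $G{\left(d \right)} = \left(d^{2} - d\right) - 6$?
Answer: $151$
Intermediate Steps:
$L{\left(T,a \right)} = - \frac{3}{4} + T a$
$k = -5$
$G{\left(d \right)} = -6 + d^{2} - d$
$-119 + G{\left(k \right)} L{\left(-3,-4 \right)} = -119 + \left(-6 + \left(-5\right)^{2} - -5\right) \left(- \frac{3}{4} - -12\right) = -119 + \left(-6 + 25 + 5\right) \left(- \frac{3}{4} + 12\right) = -119 + 24 \cdot \frac{45}{4} = -119 + 270 = 151$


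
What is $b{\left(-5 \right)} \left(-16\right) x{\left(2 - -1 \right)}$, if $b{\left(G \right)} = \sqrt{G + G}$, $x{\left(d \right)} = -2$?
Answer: $32 i \sqrt{10} \approx 101.19 i$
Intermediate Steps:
$b{\left(G \right)} = \sqrt{2} \sqrt{G}$ ($b{\left(G \right)} = \sqrt{2 G} = \sqrt{2} \sqrt{G}$)
$b{\left(-5 \right)} \left(-16\right) x{\left(2 - -1 \right)} = \sqrt{2} \sqrt{-5} \left(-16\right) \left(-2\right) = \sqrt{2} i \sqrt{5} \left(-16\right) \left(-2\right) = i \sqrt{10} \left(-16\right) \left(-2\right) = - 16 i \sqrt{10} \left(-2\right) = 32 i \sqrt{10}$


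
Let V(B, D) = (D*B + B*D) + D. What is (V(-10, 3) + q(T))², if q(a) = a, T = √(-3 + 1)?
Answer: (57 - I*√2)² ≈ 3247.0 - 161.22*I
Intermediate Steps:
V(B, D) = D + 2*B*D (V(B, D) = (B*D + B*D) + D = 2*B*D + D = D + 2*B*D)
T = I*√2 (T = √(-2) = I*√2 ≈ 1.4142*I)
(V(-10, 3) + q(T))² = (3*(1 + 2*(-10)) + I*√2)² = (3*(1 - 20) + I*√2)² = (3*(-19) + I*√2)² = (-57 + I*√2)²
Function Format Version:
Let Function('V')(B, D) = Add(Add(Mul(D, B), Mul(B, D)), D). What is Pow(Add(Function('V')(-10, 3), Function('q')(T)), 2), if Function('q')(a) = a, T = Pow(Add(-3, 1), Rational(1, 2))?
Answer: Pow(Add(57, Mul(-1, I, Pow(2, Rational(1, 2)))), 2) ≈ Add(3247.0, Mul(-161.22, I))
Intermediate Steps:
Function('V')(B, D) = Add(D, Mul(2, B, D)) (Function('V')(B, D) = Add(Add(Mul(B, D), Mul(B, D)), D) = Add(Mul(2, B, D), D) = Add(D, Mul(2, B, D)))
T = Mul(I, Pow(2, Rational(1, 2))) (T = Pow(-2, Rational(1, 2)) = Mul(I, Pow(2, Rational(1, 2))) ≈ Mul(1.4142, I))
Pow(Add(Function('V')(-10, 3), Function('q')(T)), 2) = Pow(Add(Mul(3, Add(1, Mul(2, -10))), Mul(I, Pow(2, Rational(1, 2)))), 2) = Pow(Add(Mul(3, Add(1, -20)), Mul(I, Pow(2, Rational(1, 2)))), 2) = Pow(Add(Mul(3, -19), Mul(I, Pow(2, Rational(1, 2)))), 2) = Pow(Add(-57, Mul(I, Pow(2, Rational(1, 2)))), 2)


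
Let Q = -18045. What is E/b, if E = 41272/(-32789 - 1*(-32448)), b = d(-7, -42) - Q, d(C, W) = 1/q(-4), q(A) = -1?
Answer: -938/139841 ≈ -0.0067076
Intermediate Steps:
d(C, W) = -1 (d(C, W) = 1/(-1) = -1)
b = 18044 (b = -1 - 1*(-18045) = -1 + 18045 = 18044)
E = -3752/31 (E = 41272/(-32789 + 32448) = 41272/(-341) = 41272*(-1/341) = -3752/31 ≈ -121.03)
E/b = -3752/31/18044 = -3752/31*1/18044 = -938/139841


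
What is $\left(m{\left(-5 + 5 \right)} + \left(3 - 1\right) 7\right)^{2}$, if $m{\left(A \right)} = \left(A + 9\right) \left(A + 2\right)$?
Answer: $1024$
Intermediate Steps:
$m{\left(A \right)} = \left(2 + A\right) \left(9 + A\right)$ ($m{\left(A \right)} = \left(9 + A\right) \left(2 + A\right) = \left(2 + A\right) \left(9 + A\right)$)
$\left(m{\left(-5 + 5 \right)} + \left(3 - 1\right) 7\right)^{2} = \left(\left(18 + \left(-5 + 5\right)^{2} + 11 \left(-5 + 5\right)\right) + \left(3 - 1\right) 7\right)^{2} = \left(\left(18 + 0^{2} + 11 \cdot 0\right) + 2 \cdot 7\right)^{2} = \left(\left(18 + 0 + 0\right) + 14\right)^{2} = \left(18 + 14\right)^{2} = 32^{2} = 1024$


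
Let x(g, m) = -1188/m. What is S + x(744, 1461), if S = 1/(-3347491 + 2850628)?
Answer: -196758235/241972281 ≈ -0.81314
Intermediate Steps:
S = -1/496863 (S = 1/(-496863) = -1/496863 ≈ -2.0126e-6)
S + x(744, 1461) = -1/496863 - 1188/1461 = -1/496863 - 1188*1/1461 = -1/496863 - 396/487 = -196758235/241972281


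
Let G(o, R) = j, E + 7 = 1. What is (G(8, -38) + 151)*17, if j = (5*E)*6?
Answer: -493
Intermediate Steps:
E = -6 (E = -7 + 1 = -6)
j = -180 (j = (5*(-6))*6 = -30*6 = -180)
G(o, R) = -180
(G(8, -38) + 151)*17 = (-180 + 151)*17 = -29*17 = -493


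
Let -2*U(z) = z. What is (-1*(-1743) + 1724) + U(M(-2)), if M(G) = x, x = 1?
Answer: 6933/2 ≈ 3466.5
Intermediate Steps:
M(G) = 1
U(z) = -z/2
(-1*(-1743) + 1724) + U(M(-2)) = (-1*(-1743) + 1724) - ½*1 = (1743 + 1724) - ½ = 3467 - ½ = 6933/2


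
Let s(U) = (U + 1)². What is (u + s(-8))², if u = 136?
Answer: 34225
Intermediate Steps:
s(U) = (1 + U)²
(u + s(-8))² = (136 + (1 - 8)²)² = (136 + (-7)²)² = (136 + 49)² = 185² = 34225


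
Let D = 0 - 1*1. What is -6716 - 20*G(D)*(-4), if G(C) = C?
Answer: -6796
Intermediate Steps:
D = -1 (D = 0 - 1 = -1)
-6716 - 20*G(D)*(-4) = -6716 - 20*(-1)*(-4) = -6716 - (-20)*(-4) = -6716 - 1*80 = -6716 - 80 = -6796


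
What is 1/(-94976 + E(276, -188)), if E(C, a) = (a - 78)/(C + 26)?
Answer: -151/14341509 ≈ -1.0529e-5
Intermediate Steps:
E(C, a) = (-78 + a)/(26 + C)
1/(-94976 + E(276, -188)) = 1/(-94976 + (-78 - 188)/(26 + 276)) = 1/(-94976 - 266/302) = 1/(-94976 + (1/302)*(-266)) = 1/(-94976 - 133/151) = 1/(-14341509/151) = -151/14341509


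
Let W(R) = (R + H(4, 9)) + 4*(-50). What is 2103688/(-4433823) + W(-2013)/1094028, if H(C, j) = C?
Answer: -770429296757/1616908836348 ≈ -0.47648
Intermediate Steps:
W(R) = -196 + R (W(R) = (R + 4) + 4*(-50) = (4 + R) - 200 = -196 + R)
2103688/(-4433823) + W(-2013)/1094028 = 2103688/(-4433823) + (-196 - 2013)/1094028 = 2103688*(-1/4433823) - 2209*1/1094028 = -2103688/4433823 - 2209/1094028 = -770429296757/1616908836348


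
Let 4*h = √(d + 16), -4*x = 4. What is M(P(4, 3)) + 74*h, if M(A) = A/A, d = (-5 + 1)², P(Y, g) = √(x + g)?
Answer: 1 + 74*√2 ≈ 105.65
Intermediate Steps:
x = -1 (x = -¼*4 = -1)
P(Y, g) = √(-1 + g)
d = 16 (d = (-4)² = 16)
h = √2 (h = √(16 + 16)/4 = √32/4 = (4*√2)/4 = √2 ≈ 1.4142)
M(A) = 1
M(P(4, 3)) + 74*h = 1 + 74*√2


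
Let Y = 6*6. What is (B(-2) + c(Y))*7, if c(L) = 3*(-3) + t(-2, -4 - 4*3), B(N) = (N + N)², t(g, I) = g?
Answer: 35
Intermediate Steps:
B(N) = 4*N² (B(N) = (2*N)² = 4*N²)
Y = 36
c(L) = -11 (c(L) = 3*(-3) - 2 = -9 - 2 = -11)
(B(-2) + c(Y))*7 = (4*(-2)² - 11)*7 = (4*4 - 11)*7 = (16 - 11)*7 = 5*7 = 35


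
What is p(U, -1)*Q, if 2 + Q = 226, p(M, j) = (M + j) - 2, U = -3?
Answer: -1344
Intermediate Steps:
p(M, j) = -2 + M + j
Q = 224 (Q = -2 + 226 = 224)
p(U, -1)*Q = (-2 - 3 - 1)*224 = -6*224 = -1344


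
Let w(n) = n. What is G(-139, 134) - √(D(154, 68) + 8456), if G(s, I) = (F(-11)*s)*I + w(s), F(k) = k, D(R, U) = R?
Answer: 204747 - √8610 ≈ 2.0465e+5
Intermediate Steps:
G(s, I) = s - 11*I*s (G(s, I) = (-11*s)*I + s = -11*I*s + s = s - 11*I*s)
G(-139, 134) - √(D(154, 68) + 8456) = -139*(1 - 11*134) - √(154 + 8456) = -139*(1 - 1474) - √8610 = -139*(-1473) - √8610 = 204747 - √8610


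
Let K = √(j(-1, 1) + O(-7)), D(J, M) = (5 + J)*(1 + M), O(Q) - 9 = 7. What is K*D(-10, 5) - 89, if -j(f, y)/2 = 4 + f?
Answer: -89 - 30*√10 ≈ -183.87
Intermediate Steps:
j(f, y) = -8 - 2*f (j(f, y) = -2*(4 + f) = -8 - 2*f)
O(Q) = 16 (O(Q) = 9 + 7 = 16)
D(J, M) = (1 + M)*(5 + J)
K = √10 (K = √((-8 - 2*(-1)) + 16) = √((-8 + 2) + 16) = √(-6 + 16) = √10 ≈ 3.1623)
K*D(-10, 5) - 89 = √10*(5 - 10 + 5*5 - 10*5) - 89 = √10*(5 - 10 + 25 - 50) - 89 = √10*(-30) - 89 = -30*√10 - 89 = -89 - 30*√10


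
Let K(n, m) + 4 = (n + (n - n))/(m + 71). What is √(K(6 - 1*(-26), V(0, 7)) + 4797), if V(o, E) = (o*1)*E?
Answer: 3*√2684865/71 ≈ 69.235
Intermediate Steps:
V(o, E) = E*o (V(o, E) = o*E = E*o)
K(n, m) = -4 + n/(71 + m) (K(n, m) = -4 + (n + (n - n))/(m + 71) = -4 + (n + 0)/(71 + m) = -4 + n/(71 + m))
√(K(6 - 1*(-26), V(0, 7)) + 4797) = √((-284 + (6 - 1*(-26)) - 28*0)/(71 + 7*0) + 4797) = √((-284 + (6 + 26) - 4*0)/(71 + 0) + 4797) = √((-284 + 32 + 0)/71 + 4797) = √((1/71)*(-252) + 4797) = √(-252/71 + 4797) = √(340335/71) = 3*√2684865/71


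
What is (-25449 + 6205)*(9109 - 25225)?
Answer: 310136304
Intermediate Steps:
(-25449 + 6205)*(9109 - 25225) = -19244*(-16116) = 310136304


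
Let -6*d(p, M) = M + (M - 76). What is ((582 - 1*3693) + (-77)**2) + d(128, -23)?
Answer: 8515/3 ≈ 2838.3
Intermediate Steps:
d(p, M) = 38/3 - M/3 (d(p, M) = -(M + (M - 76))/6 = -(M + (-76 + M))/6 = -(-76 + 2*M)/6 = 38/3 - M/3)
((582 - 1*3693) + (-77)**2) + d(128, -23) = ((582 - 1*3693) + (-77)**2) + (38/3 - 1/3*(-23)) = ((582 - 3693) + 5929) + (38/3 + 23/3) = (-3111 + 5929) + 61/3 = 2818 + 61/3 = 8515/3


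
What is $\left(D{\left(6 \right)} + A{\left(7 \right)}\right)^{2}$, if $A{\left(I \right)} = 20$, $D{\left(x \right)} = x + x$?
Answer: $1024$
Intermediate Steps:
$D{\left(x \right)} = 2 x$
$\left(D{\left(6 \right)} + A{\left(7 \right)}\right)^{2} = \left(2 \cdot 6 + 20\right)^{2} = \left(12 + 20\right)^{2} = 32^{2} = 1024$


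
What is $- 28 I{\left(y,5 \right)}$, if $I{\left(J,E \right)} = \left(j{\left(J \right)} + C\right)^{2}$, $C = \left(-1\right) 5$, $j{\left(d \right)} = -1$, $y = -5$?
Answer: $-1008$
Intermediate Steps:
$C = -5$
$I{\left(J,E \right)} = 36$ ($I{\left(J,E \right)} = \left(-1 - 5\right)^{2} = \left(-6\right)^{2} = 36$)
$- 28 I{\left(y,5 \right)} = \left(-28\right) 36 = -1008$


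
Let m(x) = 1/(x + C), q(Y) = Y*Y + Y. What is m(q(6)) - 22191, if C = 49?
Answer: -2019380/91 ≈ -22191.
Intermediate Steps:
q(Y) = Y + Y**2 (q(Y) = Y**2 + Y = Y + Y**2)
m(x) = 1/(49 + x) (m(x) = 1/(x + 49) = 1/(49 + x))
m(q(6)) - 22191 = 1/(49 + 6*(1 + 6)) - 22191 = 1/(49 + 6*7) - 22191 = 1/(49 + 42) - 22191 = 1/91 - 22191 = -2019380/91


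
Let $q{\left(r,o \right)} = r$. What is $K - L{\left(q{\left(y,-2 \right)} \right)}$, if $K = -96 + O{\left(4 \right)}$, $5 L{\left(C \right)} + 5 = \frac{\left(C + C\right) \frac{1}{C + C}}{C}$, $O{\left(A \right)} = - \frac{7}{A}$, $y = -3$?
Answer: $- \frac{5801}{60} \approx -96.683$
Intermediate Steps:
$L{\left(C \right)} = -1 + \frac{1}{5 C}$ ($L{\left(C \right)} = -1 + \frac{\frac{C + C}{C + C} \frac{1}{C}}{5} = -1 + \frac{\frac{2 C}{2 C} \frac{1}{C}}{5} = -1 + \frac{2 C \frac{1}{2 C} \frac{1}{C}}{5} = -1 + \frac{1 \frac{1}{C}}{5} = -1 + \frac{1}{5 C}$)
$K = - \frac{391}{4}$ ($K = -96 - \frac{7}{4} = - \frac{391}{4} \approx -97.75$)
$K - L{\left(q{\left(y,-2 \right)} \right)} = - \frac{391}{4} - \frac{\frac{1}{5} - -3}{-3} = - \frac{391}{4} - - \frac{\frac{1}{5} + 3}{3} = - \frac{391}{4} - \left(- \frac{1}{3}\right) \frac{16}{5} = - \frac{391}{4} - - \frac{16}{15} = - \frac{391}{4} + \frac{16}{15} = - \frac{5801}{60}$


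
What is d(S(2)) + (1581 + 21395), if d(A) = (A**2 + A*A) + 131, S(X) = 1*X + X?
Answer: 23139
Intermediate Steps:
S(X) = 2*X (S(X) = X + X = 2*X)
d(A) = 131 + 2*A**2 (d(A) = (A**2 + A**2) + 131 = 2*A**2 + 131 = 131 + 2*A**2)
d(S(2)) + (1581 + 21395) = (131 + 2*(2*2)**2) + (1581 + 21395) = (131 + 2*4**2) + 22976 = (131 + 2*16) + 22976 = (131 + 32) + 22976 = 163 + 22976 = 23139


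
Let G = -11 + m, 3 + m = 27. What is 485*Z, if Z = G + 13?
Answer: 12610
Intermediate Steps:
m = 24 (m = -3 + 27 = 24)
G = 13 (G = -11 + 24 = 13)
Z = 26 (Z = 13 + 13 = 26)
485*Z = 485*26 = 12610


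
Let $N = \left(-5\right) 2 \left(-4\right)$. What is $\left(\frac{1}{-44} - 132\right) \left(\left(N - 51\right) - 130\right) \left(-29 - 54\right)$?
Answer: $- \frac{67982727}{44} \approx -1.5451 \cdot 10^{6}$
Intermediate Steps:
$N = 40$ ($N = \left(-10\right) \left(-4\right) = 40$)
$\left(\frac{1}{-44} - 132\right) \left(\left(N - 51\right) - 130\right) \left(-29 - 54\right) = \left(\frac{1}{-44} - 132\right) \left(\left(40 - 51\right) - 130\right) \left(-29 - 54\right) = \left(- \frac{1}{44} - 132\right) \left(-11 - 130\right) \left(-83\right) = - \frac{5809 \left(\left(-141\right) \left(-83\right)\right)}{44} = \left(- \frac{5809}{44}\right) 11703 = - \frac{67982727}{44}$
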